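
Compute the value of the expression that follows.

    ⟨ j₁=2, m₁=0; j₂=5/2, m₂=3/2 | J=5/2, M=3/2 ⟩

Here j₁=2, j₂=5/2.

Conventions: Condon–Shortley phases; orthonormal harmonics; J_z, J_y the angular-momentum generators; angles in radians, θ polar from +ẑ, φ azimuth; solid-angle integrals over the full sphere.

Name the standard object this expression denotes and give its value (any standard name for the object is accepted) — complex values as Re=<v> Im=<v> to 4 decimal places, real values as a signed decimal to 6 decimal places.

This is a Clebsch–Gordan (vector-coupling) coefficient.
√[6·2!2!3!/8! · 2!2!4!1!4!1!] = √(288/35)
  +(−1)^1/∏(1,1,1,3,1,0)! = -1/6  (running -1/6)
  +(−1)^2/∏(2,0,0,2,2,1)! = 1/8  (running -1/24)
⟨..|..⟩ = √(288/35)·(-1/24) = -0.119523

Clebsch–Gordan coefficient, −√(1/70) ≈ -0.119523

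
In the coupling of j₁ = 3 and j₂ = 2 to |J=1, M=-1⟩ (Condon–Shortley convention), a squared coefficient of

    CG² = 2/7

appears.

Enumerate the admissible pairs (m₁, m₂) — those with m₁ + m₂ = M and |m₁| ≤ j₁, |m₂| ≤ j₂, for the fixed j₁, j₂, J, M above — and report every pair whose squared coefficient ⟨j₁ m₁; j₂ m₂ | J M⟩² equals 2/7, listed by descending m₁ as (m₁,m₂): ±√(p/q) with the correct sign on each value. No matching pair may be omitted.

Admissible pairs with m₁+m₂ = M = -1: (-3,2), (-2,1), (-1,0), (0,-1), (1,-2)
  (m₁,m₂)=(1,-2): CG² = 1/35, CG = +√(1/35)
  (m₁,m₂)=(0,-1): CG² = 3/35, CG = −√(3/35)
  (m₁,m₂)=(-1,0): CG² = 6/35, CG = +√(6/35)
  (m₁,m₂)=(-2,1): CG² = 2/7, CG = −√(2/7)   ← matches the target
  (m₁,m₂)=(-3,2): CG² = 3/7, CG = +√(3/7)
Pairs with CG² = 2/7: (-2,1): −√(2/7)

(-2,1): −√(2/7)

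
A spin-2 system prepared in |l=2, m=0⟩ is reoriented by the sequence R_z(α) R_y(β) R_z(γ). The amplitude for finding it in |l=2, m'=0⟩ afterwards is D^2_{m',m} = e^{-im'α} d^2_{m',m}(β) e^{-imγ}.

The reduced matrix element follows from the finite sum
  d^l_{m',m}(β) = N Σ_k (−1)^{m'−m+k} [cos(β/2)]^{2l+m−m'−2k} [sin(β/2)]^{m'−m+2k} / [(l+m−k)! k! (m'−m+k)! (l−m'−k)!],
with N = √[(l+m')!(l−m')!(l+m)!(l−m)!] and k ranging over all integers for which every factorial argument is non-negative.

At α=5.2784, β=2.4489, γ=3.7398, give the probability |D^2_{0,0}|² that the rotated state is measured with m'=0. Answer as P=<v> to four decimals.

P=0.1507

First d^2_{0,0}(β=2.4489), then the phase factors e^{-i(0)α} and e^{-i(0)γ}:
c=cos(2.448900/2)=0.339463, s=sin(2.448900/2)=0.940619; N=√[2·2·2·2]=4.000000
Admissible k: 0..2 (factorial args all ≥0)
  k=0: (−1)^0·4.0000/(4)·0.3395^4·0.9406^0 = +0.013279
  k=1: (−1)^1·4.0000/(1)·0.3395^2·0.9406^2 = -0.407825
  k=2: (−1)^2·4.0000/(4)·0.3395^0·0.9406^4 = +0.782808
d^2_{0,0}(2.4489) = +0.013279 -0.407825 +0.782808 = +0.388263
|D^2_{0,0}|² = |d^2_{0,0}(β)|² = (+0.388263)² = 0.150748 (the z-rotation phases have unit modulus)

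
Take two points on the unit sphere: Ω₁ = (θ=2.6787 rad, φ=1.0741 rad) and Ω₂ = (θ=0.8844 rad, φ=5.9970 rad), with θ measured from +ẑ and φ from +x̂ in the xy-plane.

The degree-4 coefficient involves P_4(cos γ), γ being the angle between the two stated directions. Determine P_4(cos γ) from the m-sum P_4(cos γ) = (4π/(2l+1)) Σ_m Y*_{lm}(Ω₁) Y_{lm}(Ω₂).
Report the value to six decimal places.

-0.280995

Addition theorem: P_4(cos γ) = (4π/9) Σ_m Y*_{lm}(Ω₁) Y_{lm}(Ω₂), m = −4…4:
  term(m=-4) = (0.001856, -0.002080)   from Y*(Ω₁)=(-0.007110, -0.016094), Y(Ω₂)=(0.065480, 0.144276)
  term(m=-3) = (0.021615, 0.029551)   from Y*(Ω₁)=(0.099394, 0.008039), Y(Ω₂)=(0.239948, 0.277900)
  term(m=-2) = (-0.101634, 0.045512)   from Y*(Ω₁)=(-0.167639, 0.257326), Y(Ω₂)=(0.304807, 0.196393)
  term(m=-1) = (0.004497, 0.021044)   from Y*(Ω₁)=(-0.234570, -0.432769), Y(Ω₂)=(-0.041938, -0.012341)
  term(m=+0) = (-0.053915, 0.000000)   from Y*(Ω₁)=(0.149761, -0.000000), Y(Ω₂)=(-0.360009, 0.000000)
  term(m=+1) = (0.004497, -0.021044)   from Y*(Ω₁)=(0.234570, -0.432769), Y(Ω₂)=(0.041938, -0.012341)
  term(m=+2) = (-0.101634, -0.045512)   from Y*(Ω₁)=(-0.167639, -0.257326), Y(Ω₂)=(0.304807, -0.196393)
  term(m=+3) = (0.021615, -0.029551)   from Y*(Ω₁)=(-0.099394, 0.008039), Y(Ω₂)=(-0.239948, 0.277900)
  term(m=+4) = (0.001856, 0.002080)   from Y*(Ω₁)=(-0.007110, 0.016094), Y(Ω₂)=(0.065480, -0.144276)
Σ over m = (-0.201248, -0.000000); ×(4π/9) → (-0.280995, -0.000000). Real part: -0.280995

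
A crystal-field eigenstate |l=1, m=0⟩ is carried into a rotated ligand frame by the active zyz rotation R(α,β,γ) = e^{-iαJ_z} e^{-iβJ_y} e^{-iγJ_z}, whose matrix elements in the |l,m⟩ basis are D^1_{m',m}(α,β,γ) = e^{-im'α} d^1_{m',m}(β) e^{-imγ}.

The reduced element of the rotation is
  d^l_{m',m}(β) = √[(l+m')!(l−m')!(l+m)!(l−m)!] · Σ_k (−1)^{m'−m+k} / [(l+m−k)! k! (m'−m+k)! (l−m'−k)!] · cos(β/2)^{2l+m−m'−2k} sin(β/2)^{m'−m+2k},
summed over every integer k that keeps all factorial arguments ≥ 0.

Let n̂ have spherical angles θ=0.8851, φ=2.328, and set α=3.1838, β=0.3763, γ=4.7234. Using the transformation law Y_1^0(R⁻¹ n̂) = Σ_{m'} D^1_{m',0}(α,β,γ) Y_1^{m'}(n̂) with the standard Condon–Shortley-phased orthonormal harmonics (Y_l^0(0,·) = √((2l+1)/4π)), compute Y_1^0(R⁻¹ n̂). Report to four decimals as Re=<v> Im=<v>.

Need the full column D^1_{m',0} for m'=−1..1 at α=3.1838, β=0.3763, γ=4.7234.
cos(β/2)=0.982352, sin(β/2)=0.187042
d^1_{-1,0}: single k=1 term ⇒ +0.259849;  D = -0.259618-0.010964i
d^1_{0,0}: k∈[0..1] ⇒ +0.965015 -0.034985 = +0.930031;  D = +0.930031+0.000000i
d^1_{1,0}: single k=0 term ⇒ -0.259849;  D = +0.259618-0.010964i
Y_1^{m'}(θ=0.8851,φ=2.328) and Σ D·Y over m':
  (-0.2596-0.0110i)·(-0.1837-0.1943i)  (+0.9300+0.0000i)·(+0.3094+0.0000i)  (+0.2596-0.0110i)·(+0.1837-0.1943i)
Y_1^0(R⁻¹ n̂) = +0.378852+0.000000i

Re=0.3789 Im=0.0000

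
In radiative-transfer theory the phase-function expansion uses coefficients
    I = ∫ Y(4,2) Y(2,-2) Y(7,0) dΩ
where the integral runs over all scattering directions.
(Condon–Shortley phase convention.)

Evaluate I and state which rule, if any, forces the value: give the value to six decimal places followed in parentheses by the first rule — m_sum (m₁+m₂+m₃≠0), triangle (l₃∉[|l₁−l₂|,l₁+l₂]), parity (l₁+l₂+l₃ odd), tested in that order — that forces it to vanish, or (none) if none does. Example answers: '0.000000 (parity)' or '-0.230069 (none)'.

0.000000 (triangle)

|4−2|≤7≤4+2 violated ⇒ I = 0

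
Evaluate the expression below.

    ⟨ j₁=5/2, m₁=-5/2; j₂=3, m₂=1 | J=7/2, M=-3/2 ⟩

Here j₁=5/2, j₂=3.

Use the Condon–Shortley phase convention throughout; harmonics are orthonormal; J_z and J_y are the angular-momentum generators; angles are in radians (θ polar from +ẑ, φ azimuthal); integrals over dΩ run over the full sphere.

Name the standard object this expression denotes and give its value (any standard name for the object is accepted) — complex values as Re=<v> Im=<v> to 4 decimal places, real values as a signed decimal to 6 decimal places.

This is a Clebsch–Gordan (vector-coupling) coefficient.
triangle: 2!×3!×4!/10! = 288/3628800
(j±m)!: 0!×5!×4!×2!×2!×5! = 1382400
prefactor² = (2J+1)×Δ×N² = 6144/7
  k=2: +1/(2!×0!×3!×2!×0!×2!) = 1/48
Σ = 1/48  ⇒  CG² = 6144/7×(1/48)² = 8/21
CG = +√(8/21) = +0.617213

Clebsch–Gordan coefficient, +√(8/21) ≈ +0.617213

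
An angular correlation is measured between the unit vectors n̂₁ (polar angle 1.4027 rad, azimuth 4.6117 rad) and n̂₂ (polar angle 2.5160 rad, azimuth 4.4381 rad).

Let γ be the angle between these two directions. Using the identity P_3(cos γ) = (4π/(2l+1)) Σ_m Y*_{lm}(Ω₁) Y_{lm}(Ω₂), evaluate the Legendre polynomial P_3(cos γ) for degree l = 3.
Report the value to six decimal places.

-0.446546

Summing Y*_{l m}(θ₁,φ₁)·Y_{l m}(θ₂,φ₂) over m ∈ [−3, 3]; prefactor 4π/(2·3+1) = 1.795196:
  m=-3: (0.11895 + 0.38173j) × (0.06142 - 0.05698j) = 0.02906 + 0.01667j  (running Σ = 0.02906 + 0.01667j)
  m=-2: (-0.16284 + 0.03324j) × (0.24239 + 0.14814j) = -0.04440 - 0.01606j  (running Σ = -0.01534 + 0.00060j)
  m=-1: (0.02755 + 0.27264j) × (-0.11715 + 0.41635j) = -0.11674 - 0.02047j  (running Σ = -0.13208 - 0.01987j)
  m=0: (-0.17857 + 0.00000j) × (-0.08636 + 0.00000j) = 0.01542 + 0.00000j  (running Σ = -0.11666 - 0.01987j)
  m=1: (-0.02755 + 0.27264j) × (0.11715 + 0.41635j) = -0.11674 + 0.02047j  (running Σ = -0.23341 + 0.00060j)
  m=2: (-0.16284 - 0.03324j) × (0.24239 - 0.14814j) = -0.04440 + 0.01606j  (running Σ = -0.27780 + 0.01667j)
  m=3: (-0.11895 + 0.38173j) × (-0.06142 - 0.05698j) = 0.02906 - 0.01667j  (running Σ = -0.24874 + 0.00000j)
Σ over m = -0.24874 + 0.00000j; ×(4π/7) → -0.44655 + 0.00000j. Real part: -0.446546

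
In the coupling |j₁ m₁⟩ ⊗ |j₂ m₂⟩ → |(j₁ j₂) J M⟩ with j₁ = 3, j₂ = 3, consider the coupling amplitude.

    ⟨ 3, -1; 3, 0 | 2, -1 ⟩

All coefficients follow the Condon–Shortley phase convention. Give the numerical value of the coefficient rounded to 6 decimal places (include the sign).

+0.154303  (= +√(1/42))

√[5·4!2!2!/9! · 2!4!3!3!1!3!] = √(96/7)
  +(−1)^2/∏(2,2,2,1,0,1)! = 1/8  (running 1/8)
  +(−1)^3/∏(3,1,1,0,1,2)! = -1/12  (running 1/24)
⟨..|..⟩ = √(96/7)·(1/24) = +0.154303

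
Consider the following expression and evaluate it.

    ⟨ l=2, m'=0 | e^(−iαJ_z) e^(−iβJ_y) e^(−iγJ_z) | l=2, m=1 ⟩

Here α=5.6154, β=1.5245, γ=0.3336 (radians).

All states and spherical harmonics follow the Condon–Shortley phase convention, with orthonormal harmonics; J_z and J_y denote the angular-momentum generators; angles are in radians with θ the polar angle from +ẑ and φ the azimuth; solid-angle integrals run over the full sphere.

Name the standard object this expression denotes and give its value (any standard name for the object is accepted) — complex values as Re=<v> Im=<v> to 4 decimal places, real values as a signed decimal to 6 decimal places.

This is a Wigner D-matrix element — the rotation-matrix element ⟨l m'| R(α,β,γ) |l m⟩ in the angular-momentum basis.
First d^2_{0,1}(β=1.5245), then the phase factors e^{-i(0)α} and e^{-i(1)γ}:
With c≡cos(β/2)=0.723284 and s≡sin(β/2)=0.690551, N=[2·2·6·1]^{1/2}=4.898979
k∈{1,2} keeps every argument non-negative
  k=1: (−1)^0·4.8990/(2)·0.7233^3·0.6906^1 = +0.640026
  k=2: (−1)^1·4.8990/(2)·0.7233^1·0.6906^3 = -0.583406
d^2_{0,1}(1.5245) = +0.640026 -0.583406 = +0.056620
Phases: e^{-i·(0)·5.6154}=+1.000000+0.000000i, e^{-i·(1)·0.3336}=+0.944870-0.327447i ⇒ D=+0.053499-0.018540i

Wigner D-matrix element, Re=0.0535 Im=-0.0185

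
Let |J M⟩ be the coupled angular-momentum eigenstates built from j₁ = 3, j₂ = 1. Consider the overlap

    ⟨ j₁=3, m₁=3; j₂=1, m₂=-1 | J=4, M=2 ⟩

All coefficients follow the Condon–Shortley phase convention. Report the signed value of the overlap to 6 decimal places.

√[9·0!6!2!/9! · 6!0!0!2!6!2!] = √(518400/7)
  +(−1)^0/∏(0,0,0,0,6,2)! = 1/1440  (running 1/1440)
⟨..|..⟩ = √(518400/7)·(1/1440) = +0.188982

+0.188982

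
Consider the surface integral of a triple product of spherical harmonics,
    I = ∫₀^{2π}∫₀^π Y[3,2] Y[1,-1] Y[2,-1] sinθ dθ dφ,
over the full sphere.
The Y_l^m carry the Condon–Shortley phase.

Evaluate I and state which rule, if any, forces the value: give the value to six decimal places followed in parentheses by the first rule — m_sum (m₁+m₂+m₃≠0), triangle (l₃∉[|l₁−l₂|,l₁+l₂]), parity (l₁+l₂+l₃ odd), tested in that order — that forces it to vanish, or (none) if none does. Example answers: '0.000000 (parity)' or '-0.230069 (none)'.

0.261169 (none)

Rules hold: Σm=0, L=6 even, 2≤2≤4.
N = 7·3·5 = 105
Δ = 2!·4!·0!/7! = 1/105
Racah Σ t=1..1: t=1:−1/4 = -1/4
⇒ 3j(3 1 2; 0 0 0)² = 3/35, sgn -1
Racah Σ t=0..0: t=0:+1/12 = 1/12
⇒ 3j(3 1 2; 2 -1 -1)² = 2/21, sgn -1
4πI² = N·(3j₀)²·(3jₘ)² = 6/7
I = +1·√(0.857143/4π) = 0.26116903
No selection rule forces the value: the integral is nonzero (none).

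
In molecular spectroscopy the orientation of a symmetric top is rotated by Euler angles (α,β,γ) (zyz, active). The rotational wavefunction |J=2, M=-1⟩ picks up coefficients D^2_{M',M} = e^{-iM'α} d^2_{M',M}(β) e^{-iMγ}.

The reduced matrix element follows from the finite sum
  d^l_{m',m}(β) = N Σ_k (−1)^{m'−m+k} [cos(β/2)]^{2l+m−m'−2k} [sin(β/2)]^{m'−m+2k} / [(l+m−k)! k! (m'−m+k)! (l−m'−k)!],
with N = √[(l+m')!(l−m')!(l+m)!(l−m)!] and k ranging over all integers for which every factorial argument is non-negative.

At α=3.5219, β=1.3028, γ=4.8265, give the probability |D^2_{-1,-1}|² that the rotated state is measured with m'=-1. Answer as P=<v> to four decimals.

Split into d^2_{-1,-1}(β=1.3028) × two z-phases.
Half-angle: c=0.795236, s=0.606300. N=√(1·6·1·6)=6.000000
k∈{0,1} keeps every argument non-negative
  k=0: (−1)^0·6.0000/(6)·0.7952^4·0.6063^0 = +0.399930
  k=1: (−1)^1·6.0000/(2)·0.7952^2·0.6063^2 = -0.697411
d^2_{-1,-1}(1.3028) = +0.399930 -0.697411 = -0.297481
|D^2_{-1,-1}|² = |d^2_{-1,-1}(β)|² = (-0.297481)² = 0.088495 (the z-rotation phases have unit modulus)

P=0.0885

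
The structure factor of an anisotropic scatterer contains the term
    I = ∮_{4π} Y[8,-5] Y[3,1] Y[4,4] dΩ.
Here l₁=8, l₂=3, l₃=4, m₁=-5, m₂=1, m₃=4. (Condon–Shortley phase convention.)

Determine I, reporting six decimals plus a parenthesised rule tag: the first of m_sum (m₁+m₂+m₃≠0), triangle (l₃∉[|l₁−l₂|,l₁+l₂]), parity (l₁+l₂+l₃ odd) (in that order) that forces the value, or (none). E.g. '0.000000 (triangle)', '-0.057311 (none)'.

0.000000 (triangle)

triangle: need 5≤l₃≤11, have 4; I=0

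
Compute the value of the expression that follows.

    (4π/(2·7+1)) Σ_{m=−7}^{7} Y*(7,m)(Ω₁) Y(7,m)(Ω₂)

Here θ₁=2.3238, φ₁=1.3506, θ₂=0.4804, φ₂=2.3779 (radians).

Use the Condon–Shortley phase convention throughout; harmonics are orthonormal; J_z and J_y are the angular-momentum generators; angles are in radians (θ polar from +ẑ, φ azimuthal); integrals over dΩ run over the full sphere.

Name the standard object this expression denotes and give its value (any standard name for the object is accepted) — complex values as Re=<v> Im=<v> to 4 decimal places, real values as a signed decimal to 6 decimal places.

This sum is the spherical-harmonic addition theorem: it equals the Legendre polynomial P_l(cos γ) of the angle γ between the two directions.
Term-by-term m-sum for l=7 (normalisation 4π/15 = 0.837758):
  term(m=-7) = +0.000076-0.000098i   from Y*(Ω₁)=-0.055026-0.001619i, Y(Ω₂)=-0.001332+0.001814i
  term(m=-6) = -0.003098-0.000372i   from Y*(Ω₁)=+0.047689-0.187064i, Y(Ω₂)=-0.002099-0.016026i
  term(m=-5) = +0.011314+0.025058i   from Y*(Ω₁)=+0.343643+0.174479i, Y(Ω₂)=+0.055611+0.044683i
  term(m=-4) = +0.053270-0.077335i   from Y*(Ω₁)=-0.278776+0.337765i, Y(Ω₂)=-0.213614+0.018593i
  term(m=-3) = -0.063100-0.003771i   from Y*(Ω₁)=-0.089842-0.115620i, Y(Ω₂)=+0.284758-0.324486i
  term(m=-2) = -0.068715-0.130773i   from Y*(Ω₁)=-0.266301+0.125497i, Y(Ω₂)=+0.021777+0.501336i
  term(m=-1) = -0.016369+0.027092i   from Y*(Ω₁)=-0.063578-0.284053i, Y(Ω₂)=-0.078543-0.075205i
  term(m=+0) = +0.094468+0.000000i   from Y*(Ω₁)=-0.216174-0.000000i, Y(Ω₂)=-0.436997+0.000000i
  term(m=+1) = -0.016369-0.027092i   from Y*(Ω₁)=+0.063578-0.284053i, Y(Ω₂)=+0.078543-0.075205i
  term(m=+2) = -0.068715+0.130773i   from Y*(Ω₁)=-0.266301-0.125497i, Y(Ω₂)=+0.021777-0.501336i
  term(m=+3) = -0.063100+0.003771i   from Y*(Ω₁)=+0.089842-0.115620i, Y(Ω₂)=-0.284758-0.324486i
  term(m=+4) = +0.053270+0.077335i   from Y*(Ω₁)=-0.278776-0.337765i, Y(Ω₂)=-0.213614-0.018593i
  term(m=+5) = +0.011314-0.025058i   from Y*(Ω₁)=-0.343643+0.174479i, Y(Ω₂)=-0.055611+0.044683i
  term(m=+6) = -0.003098+0.000372i   from Y*(Ω₁)=+0.047689+0.187064i, Y(Ω₂)=-0.002099+0.016026i
  term(m=+7) = +0.000076+0.000098i   from Y*(Ω₁)=+0.055026-0.001619i, Y(Ω₂)=+0.001332+0.001814i
Total Σ_m = -0.078776-0.000000i. Multiply by 0.837758: -0.065995-0.000000i. P_7(cos γ) = -0.065995

Legendre polynomial (addition theorem), -0.065995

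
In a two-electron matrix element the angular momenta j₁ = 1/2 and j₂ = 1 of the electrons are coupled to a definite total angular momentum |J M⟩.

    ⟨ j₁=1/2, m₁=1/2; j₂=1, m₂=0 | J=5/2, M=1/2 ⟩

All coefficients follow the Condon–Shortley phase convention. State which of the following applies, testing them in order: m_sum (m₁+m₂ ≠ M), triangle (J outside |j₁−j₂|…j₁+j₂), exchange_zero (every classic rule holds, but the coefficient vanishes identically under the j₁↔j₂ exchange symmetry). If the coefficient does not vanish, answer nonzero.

m-sum: m₁+m₂ = 1/2+0 = 1/2, M = 1/2  ✓
triangle: need |j₁−j₂| ≤ J ≤ j₁+j₂, i.e. J ∈ [1/2, 3/2]; J = 5/2 is outside ✗ ⇒ coefficient is 0

triangle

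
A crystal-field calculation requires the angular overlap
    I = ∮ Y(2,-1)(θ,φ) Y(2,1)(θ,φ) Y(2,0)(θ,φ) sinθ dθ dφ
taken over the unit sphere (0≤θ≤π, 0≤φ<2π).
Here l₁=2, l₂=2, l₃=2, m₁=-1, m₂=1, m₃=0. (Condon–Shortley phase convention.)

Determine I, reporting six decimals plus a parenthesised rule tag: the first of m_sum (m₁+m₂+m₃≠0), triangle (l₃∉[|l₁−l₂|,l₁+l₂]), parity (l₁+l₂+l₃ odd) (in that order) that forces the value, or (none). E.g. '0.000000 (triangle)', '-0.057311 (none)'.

Checks pass: Σm=0; 6 even; l₃=2∈[0,4].
(2·2+1)(2·2+1)(2·2+1) = 125
Δ: 2! 2! 2! / 7! → 1/630
sum: t=0:+1/8 t=1:−1/1 t=2:+1/8 = -3/4
3j²(2 2 2; 0 0 0) = Δ·Π!·Σ² = 2/35  (sign -1)
sum: t=1:−1/4 t=2:+1/2 = 1/4
3j²(2 2 2; -1 1 0) = Δ·Π!·Σ² = 1/70  (sign +1)
combine: 4πI² = 125·2/35·1/70 = 5/49
take √, sign -1: I = -0.09011188
No selection rule forces the value: the integral is nonzero (none).

-0.090112 (none)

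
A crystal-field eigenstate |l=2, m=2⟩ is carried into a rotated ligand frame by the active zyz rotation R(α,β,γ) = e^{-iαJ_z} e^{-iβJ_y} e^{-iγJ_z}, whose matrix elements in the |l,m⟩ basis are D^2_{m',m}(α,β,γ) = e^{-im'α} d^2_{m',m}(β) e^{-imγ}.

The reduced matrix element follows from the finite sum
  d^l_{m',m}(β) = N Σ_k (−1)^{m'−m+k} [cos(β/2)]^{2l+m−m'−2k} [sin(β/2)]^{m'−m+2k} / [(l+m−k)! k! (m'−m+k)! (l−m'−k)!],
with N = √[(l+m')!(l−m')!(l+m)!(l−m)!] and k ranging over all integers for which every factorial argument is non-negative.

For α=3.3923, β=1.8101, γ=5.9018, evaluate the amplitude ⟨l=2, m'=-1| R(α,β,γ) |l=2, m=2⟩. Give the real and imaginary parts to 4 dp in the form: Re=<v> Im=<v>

Re=-0.3178 Im=-0.5100

First d^2_{-1,2}(β=1.8101), then the phase factors e^{-i(-1)α} and e^{-i(2)γ}:
With c≡cos(β/2)=0.617646 and s≡sin(β/2)=0.786456, N=[1·6·24·1]^{1/2}=12.000000
k: max(0,(2)−(-1))=3 … min(2+(2),2−(-1))=3
  k=3: (−1)^0·12.0000/(6)·0.6176^1·0.7865^3 = +0.600887
d^2_{-1,2}(1.8101) = +0.600887
Phases: e^{-i·(-1)·3.3923}=-0.968737-0.248089i, e^{-i·(2)·5.9018}=+0.722924+0.690927i ⇒ D=-0.317817-0.509959i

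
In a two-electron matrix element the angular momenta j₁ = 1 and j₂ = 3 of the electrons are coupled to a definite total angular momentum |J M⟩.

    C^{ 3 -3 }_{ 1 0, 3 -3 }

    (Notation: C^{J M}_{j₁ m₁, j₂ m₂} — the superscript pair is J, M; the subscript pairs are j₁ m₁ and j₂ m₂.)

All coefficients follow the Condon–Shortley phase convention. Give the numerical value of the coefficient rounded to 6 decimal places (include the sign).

+0.866025  (= +√(3/4))

√[7·1!1!5!/8! · 1!1!0!6!0!6!] = √(10800)
  +(−1)^0/∏(0,1,1,0,0,5)! = 1/120  (running 1/120)
⟨..|..⟩ = √(10800)·(1/120) = +0.866025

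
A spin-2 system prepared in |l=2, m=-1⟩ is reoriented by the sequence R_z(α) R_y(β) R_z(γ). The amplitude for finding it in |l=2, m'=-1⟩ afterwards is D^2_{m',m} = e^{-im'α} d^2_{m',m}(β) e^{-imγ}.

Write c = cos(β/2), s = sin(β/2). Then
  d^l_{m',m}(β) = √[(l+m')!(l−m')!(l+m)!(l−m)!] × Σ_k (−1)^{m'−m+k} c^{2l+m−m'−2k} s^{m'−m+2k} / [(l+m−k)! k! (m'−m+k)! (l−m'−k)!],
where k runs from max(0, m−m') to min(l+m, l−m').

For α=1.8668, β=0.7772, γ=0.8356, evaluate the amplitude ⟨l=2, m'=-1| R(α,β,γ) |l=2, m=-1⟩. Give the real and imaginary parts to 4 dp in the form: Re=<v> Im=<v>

Re=-0.3300 Im=0.1550

D^2_{-1,-1}(1.8668,0.7772,0.8356) = e^{-i·-1·1.8668}·d^2_{-1,-1}(0.7772)·e^{-i·-1·0.8356}. Compute d first:
Half-angle: c=0.925440, s=0.378893. N=√(1·6·1·6)=6.000000
k: max(0,(-1)−(-1))=0 … min(2+(-1),2−(-1))=1
  k=0: (−1)^0·6.0000/(6)·0.9254^4·0.3789^0 = +0.733489
  k=1: (−1)^1·6.0000/(2)·0.9254^2·0.3789^2 = -0.368852
d^2_{-1,-1}(0.7772) = +0.733489 -0.368852 = +0.364638
Phases: e^{-i·(-1)·1.8668}=-0.291700+0.956510i, e^{-i·(-1)·0.8356}=+0.670733+0.741699i ⇒ D=-0.330032+0.155047i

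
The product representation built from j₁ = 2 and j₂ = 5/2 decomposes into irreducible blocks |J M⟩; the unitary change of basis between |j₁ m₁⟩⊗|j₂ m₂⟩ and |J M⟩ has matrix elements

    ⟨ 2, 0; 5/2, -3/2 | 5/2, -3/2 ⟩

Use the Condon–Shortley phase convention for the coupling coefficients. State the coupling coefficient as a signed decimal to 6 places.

−√(1/70) = -0.119523

triangle: 2!·2!·3!/8! = 24/40320
(j±m)!: 2!·2!·1!·4!·1!·4! = 2304
prefactor² = (2J+1)·Δ·N² = 288/35
  k=0: +1/(0!·2!·2!·1!·0!·2!) = 1/8
  k=1: −1/(1!·1!·1!·0!·1!·3!) = -1/6
Σ = -1/24  ⇒  CG² = 288/35·(-1/24)² = 1/70
CG = −√(1/70) = -0.119523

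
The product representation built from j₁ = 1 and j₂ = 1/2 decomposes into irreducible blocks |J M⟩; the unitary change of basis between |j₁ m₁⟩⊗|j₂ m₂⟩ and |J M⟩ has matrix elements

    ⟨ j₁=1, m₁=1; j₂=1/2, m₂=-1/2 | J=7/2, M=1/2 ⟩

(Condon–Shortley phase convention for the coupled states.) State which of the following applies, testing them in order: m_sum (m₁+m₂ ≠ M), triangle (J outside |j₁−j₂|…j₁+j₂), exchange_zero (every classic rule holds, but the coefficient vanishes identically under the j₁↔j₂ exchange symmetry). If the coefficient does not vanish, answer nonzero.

triangle

m-sum: m₁+m₂ = 1+(-1/2) = 1/2, M = 1/2  ✓
triangle: need |j₁−j₂| ≤ J ≤ j₁+j₂, i.e. J ∈ [1/2, 3/2]; J = 7/2 is outside ✗ ⇒ coefficient is 0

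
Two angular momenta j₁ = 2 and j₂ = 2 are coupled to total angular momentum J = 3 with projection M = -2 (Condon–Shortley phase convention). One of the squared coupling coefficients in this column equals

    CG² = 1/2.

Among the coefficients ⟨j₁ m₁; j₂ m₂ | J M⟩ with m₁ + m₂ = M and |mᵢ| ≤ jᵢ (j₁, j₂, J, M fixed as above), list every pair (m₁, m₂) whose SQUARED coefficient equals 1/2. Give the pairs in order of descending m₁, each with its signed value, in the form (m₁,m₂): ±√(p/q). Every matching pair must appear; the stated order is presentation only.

Admissible pairs with m₁+m₂ = M = -2: (-2,0), (-1,-1), (0,-2)
  (m₁,m₂)=(0,-2): CG² = 1/2, CG = +√(1/2)   ← matches the target
  (m₁,m₂)=(-1,-1): CG² = 0/1, CG = 0
  (m₁,m₂)=(-2,0): CG² = 1/2, CG = −√(1/2)   ← matches the target
Pairs with CG² = 1/2: (0,-2): +√(1/2); (-2,0): −√(1/2)

(0,-2): +√(1/2); (-2,0): −√(1/2)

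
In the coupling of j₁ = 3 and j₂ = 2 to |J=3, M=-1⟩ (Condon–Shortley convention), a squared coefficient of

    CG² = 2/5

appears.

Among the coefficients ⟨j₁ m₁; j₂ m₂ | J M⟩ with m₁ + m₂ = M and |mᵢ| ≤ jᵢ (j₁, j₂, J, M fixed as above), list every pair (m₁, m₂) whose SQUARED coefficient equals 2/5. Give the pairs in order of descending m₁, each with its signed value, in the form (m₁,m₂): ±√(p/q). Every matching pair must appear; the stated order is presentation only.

Admissible pairs with m₁+m₂ = M = -1: (-3,2), (-2,1), (-1,0), (0,-1), (1,-2)
  (m₁,m₂)=(1,-2): CG² = 2/5, CG = +√(2/5)   ← matches the target
  (m₁,m₂)=(0,-1): CG² = 1/30, CG = −√(1/30)
  (m₁,m₂)=(-1,0): CG² = 3/20, CG = −√(3/20)
  (m₁,m₂)=(-2,1): CG² = 1/4, CG = +√(1/4)
  (m₁,m₂)=(-3,2): CG² = 1/6, CG = +√(1/6)
Pairs with CG² = 2/5: (1,-2): +√(2/5)

(1,-2): +√(2/5)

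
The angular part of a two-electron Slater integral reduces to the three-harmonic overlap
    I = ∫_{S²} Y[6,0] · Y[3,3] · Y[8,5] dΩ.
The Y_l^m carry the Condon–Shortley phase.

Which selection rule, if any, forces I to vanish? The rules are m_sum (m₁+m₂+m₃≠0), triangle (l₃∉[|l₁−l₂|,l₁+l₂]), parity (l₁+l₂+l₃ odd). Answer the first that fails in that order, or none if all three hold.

m₁+m₂+m₃ = 0 + 3 + 5 = 8  ✗
triangle: |6−3|=3 ≤ l₃=8 ≤ 6+3=9
parity: l₁+l₂+l₃ = 17 is odd

m_sum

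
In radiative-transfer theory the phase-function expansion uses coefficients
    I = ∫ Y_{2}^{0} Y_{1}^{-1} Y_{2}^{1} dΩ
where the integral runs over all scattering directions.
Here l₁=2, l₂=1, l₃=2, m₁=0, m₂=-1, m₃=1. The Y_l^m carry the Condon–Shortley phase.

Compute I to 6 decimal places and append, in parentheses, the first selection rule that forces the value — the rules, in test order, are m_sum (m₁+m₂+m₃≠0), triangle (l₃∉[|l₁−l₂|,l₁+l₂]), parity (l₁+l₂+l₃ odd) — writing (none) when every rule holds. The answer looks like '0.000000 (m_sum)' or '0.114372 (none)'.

0.000000 (parity)

Σlᵢ=5 odd — θ-integrand is odd under cosθ→−cosθ; I=0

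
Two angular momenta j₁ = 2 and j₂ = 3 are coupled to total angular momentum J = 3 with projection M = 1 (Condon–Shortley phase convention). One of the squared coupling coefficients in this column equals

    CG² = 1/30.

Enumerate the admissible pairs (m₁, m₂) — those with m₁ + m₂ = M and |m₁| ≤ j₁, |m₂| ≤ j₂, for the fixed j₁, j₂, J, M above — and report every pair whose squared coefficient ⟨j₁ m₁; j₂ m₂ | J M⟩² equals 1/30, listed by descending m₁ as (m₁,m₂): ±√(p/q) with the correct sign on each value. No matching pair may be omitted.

(1,0): −√(1/30)

Admissible pairs with m₁+m₂ = M = 1: (-2,3), (-1,2), (0,1), (1,0), (2,-1)
  (m₁,m₂)=(2,-1): CG² = 2/5, CG = +√(2/5)
  (m₁,m₂)=(1,0): CG² = 1/30, CG = −√(1/30)   ← matches the target
  (m₁,m₂)=(0,1): CG² = 3/20, CG = −√(3/20)
  (m₁,m₂)=(-1,2): CG² = 1/4, CG = +√(1/4)
  (m₁,m₂)=(-2,3): CG² = 1/6, CG = +√(1/6)
Pairs with CG² = 1/30: (1,0): −√(1/30)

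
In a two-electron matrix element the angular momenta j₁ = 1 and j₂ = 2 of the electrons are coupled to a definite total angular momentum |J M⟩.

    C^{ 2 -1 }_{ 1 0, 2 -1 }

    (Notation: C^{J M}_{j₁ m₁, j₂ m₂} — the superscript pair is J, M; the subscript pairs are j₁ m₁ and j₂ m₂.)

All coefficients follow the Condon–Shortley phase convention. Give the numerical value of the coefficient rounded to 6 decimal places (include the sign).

+0.408248

j₁+j₂−J=1  J+j₁−j₂=1  J−j₁+j₂=3  j₁+j₂+J+1=6
(j₁±m₁, j₂±m₂, J±M) = (1,1,1,3,1,3)
P² = 3/2
sum k=0..1:
  [0] +1/2 = 1/2
  [1] −1/6 = -1/6
S = 1/3
C² = P²·S² = 1/6 ; C = +0.408248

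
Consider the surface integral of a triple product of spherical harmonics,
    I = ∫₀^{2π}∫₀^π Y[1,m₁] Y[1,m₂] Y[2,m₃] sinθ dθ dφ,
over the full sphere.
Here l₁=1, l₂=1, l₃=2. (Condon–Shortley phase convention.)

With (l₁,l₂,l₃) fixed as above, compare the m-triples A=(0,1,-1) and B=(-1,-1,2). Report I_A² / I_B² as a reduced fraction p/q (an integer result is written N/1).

1/2

Shared (l₁,l₂,l₃)=(1,1,2): N and (l;000)² cancel in I_A²/I_B².
A: Δ = 0!·2!·2!/5! = 1/30; Racah Σ t=0..0: t=0:+1/2 = 1/2; ⇒ 3j(1 1 2; 0 1 -1)² = 1/10, sgn -1
B: Δ = 0!·2!·2!/5! = 1/30; Racah Σ t=0..0: t=0:+1/4 = 1/4; ⇒ 3j(1 1 2; -1 -1 2)² = 1/5, sgn +1
I_A²/I_B² = (1/10)/(1/5) = 1/2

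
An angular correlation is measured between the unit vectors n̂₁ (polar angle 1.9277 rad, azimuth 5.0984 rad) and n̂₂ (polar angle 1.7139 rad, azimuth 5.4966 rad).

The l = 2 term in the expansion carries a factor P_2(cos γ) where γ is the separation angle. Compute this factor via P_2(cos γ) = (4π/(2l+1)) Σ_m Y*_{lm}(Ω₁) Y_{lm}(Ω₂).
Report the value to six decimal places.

Term-by-term m-sum for l=2 (normalisation 4π/5 = 2.513274):
  m=-2: (-0.242983, -0.236568) × (-0.000898, 0.378417) = (0.089740, -0.091736)  (running Σ = (0.089740, -0.091736))
  m=-1: (-0.095216, 0.234291) × (-0.077019, -0.077202) = (0.025421, -0.010694)  (running Σ = (0.115161, -0.102430))
  m=0: (-0.199899, -0.000000) × (-0.296147, 0.000000) = (0.059199, 0.000000)  (running Σ = (0.174361, -0.102430))
  m=1: (0.095216, 0.234291) × (0.077019, -0.077202) = (0.025421, 0.010694)  (running Σ = (0.199782, -0.091736))
  m=2: (-0.242983, 0.236568) × (-0.000898, -0.378417) = (0.089740, 0.091736)  (running Σ = (0.289522, 0.000000))
Σ over m = (0.289522, 0.000000); ×(4π/5) → (0.727647, 0.000000). Real part: 0.727647

0.727647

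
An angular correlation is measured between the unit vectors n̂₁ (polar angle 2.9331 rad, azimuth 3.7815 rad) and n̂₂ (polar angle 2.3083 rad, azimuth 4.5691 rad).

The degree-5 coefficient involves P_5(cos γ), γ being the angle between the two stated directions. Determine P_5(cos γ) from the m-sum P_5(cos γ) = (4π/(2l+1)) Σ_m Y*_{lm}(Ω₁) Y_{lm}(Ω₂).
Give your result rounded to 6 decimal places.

Term-by-term m-sum for l=5 (normalisation 4π/11 = 1.142397):
  [-5]  conj(Y_{5,-5})(Ω₁) = +0.000176+0.000010i ; Y_{5,-5}(Ω₂) = -0.067703+0.077749i ; Δ = -0.000013+0.000013i
  [-4]  conj(Y_{5,-4})(Ω₁) = +0.002202-0.001449i ; Y_{5,-4}(Ω₂) = -0.248859-0.160621i ; Δ = -0.000781+0.000007i
  [-3]  conj(Y_{5,-3})(Ω₁) = +0.007986-0.021952i ; Y_{5,-3}(Ω₂) = +0.179441-0.391400i ; Δ = -0.007159-0.007065i
  [-2]  conj(Y_{5,-2})(Ω₁) = -0.038140-0.127354i ; Y_{5,-2}(Ω₂) = +0.213514+0.062920i ; Δ = -0.000130-0.029592i
  [-1]  conj(Y_{5,-1})(Ω₁) = -0.363678-0.270722i ; Y_{5,-1}(Ω₂) = +0.035095-0.243243i ; Δ = -0.078614+0.078961i
  [+0]  conj(Y_{5,0})(Ω₁) = -0.654061-0.000000i ; Y_{5,0}(Ω₂) = +0.296574+0.000000i ; Δ = -0.193978-0.000000i
  [+1]  conj(Y_{5,1})(Ω₁) = +0.363678-0.270722i ; Y_{5,1}(Ω₂) = -0.035095-0.243243i ; Δ = -0.078614-0.078961i
  [+2]  conj(Y_{5,2})(Ω₁) = -0.038140+0.127354i ; Y_{5,2}(Ω₂) = +0.213514-0.062920i ; Δ = -0.000130+0.029592i
  [+3]  conj(Y_{5,3})(Ω₁) = -0.007986-0.021952i ; Y_{5,3}(Ω₂) = -0.179441-0.391400i ; Δ = -0.007159+0.007065i
  [+4]  conj(Y_{5,4})(Ω₁) = +0.002202+0.001449i ; Y_{5,4}(Ω₂) = -0.248859+0.160621i ; Δ = -0.000781-0.000007i
  [+5]  conj(Y_{5,5})(Ω₁) = -0.000176+0.000010i ; Y_{5,5}(Ω₂) = +0.067703+0.077749i ; Δ = -0.000013-0.000013i
Total Σ_m = -0.367371+0.000000i. Multiply by 1.142397: -0.419684+0.000000i. P_5(cos γ) = -0.419684

-0.419684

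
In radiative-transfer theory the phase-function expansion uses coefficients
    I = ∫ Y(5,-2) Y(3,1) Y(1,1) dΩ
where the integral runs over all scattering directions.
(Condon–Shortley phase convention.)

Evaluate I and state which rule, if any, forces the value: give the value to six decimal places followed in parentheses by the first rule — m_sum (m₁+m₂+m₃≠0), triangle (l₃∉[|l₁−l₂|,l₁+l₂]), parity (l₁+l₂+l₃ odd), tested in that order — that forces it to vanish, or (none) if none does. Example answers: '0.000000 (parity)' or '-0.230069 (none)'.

0.000000 (triangle)

triangle: need 2≤l₃≤8, have 1; I=0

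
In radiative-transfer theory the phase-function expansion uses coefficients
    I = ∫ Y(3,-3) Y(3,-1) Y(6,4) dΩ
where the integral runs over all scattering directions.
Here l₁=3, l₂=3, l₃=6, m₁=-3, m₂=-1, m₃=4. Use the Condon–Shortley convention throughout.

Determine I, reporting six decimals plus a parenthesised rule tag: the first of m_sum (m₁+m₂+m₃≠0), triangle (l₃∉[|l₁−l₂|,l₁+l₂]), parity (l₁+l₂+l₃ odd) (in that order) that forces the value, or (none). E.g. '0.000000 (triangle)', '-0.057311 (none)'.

0.171787 (none)

Rules hold: Σm=0, L=12 even, 0≤6≤6.
N = 7·7·13 = 637
Δ = 0!·6!·6!/13! = 1/12012
Racah Σ t=0..0: t=0:+1/1296 = 1/1296
⇒ 3j(3 3 6; 0 0 0)² = 100/3003, sgn +1
Racah Σ t=0..0: t=0:+1/34560 = 1/34560
⇒ 3j(3 3 6; -3 -1 4)² = 5/286, sgn +1
4πI² = N·(3j₀)²·(3jₘ)² = 1750/4719
I = +1·√(0.370841/4π) = 0.17178653
No selection rule forces the value: the integral is nonzero (none).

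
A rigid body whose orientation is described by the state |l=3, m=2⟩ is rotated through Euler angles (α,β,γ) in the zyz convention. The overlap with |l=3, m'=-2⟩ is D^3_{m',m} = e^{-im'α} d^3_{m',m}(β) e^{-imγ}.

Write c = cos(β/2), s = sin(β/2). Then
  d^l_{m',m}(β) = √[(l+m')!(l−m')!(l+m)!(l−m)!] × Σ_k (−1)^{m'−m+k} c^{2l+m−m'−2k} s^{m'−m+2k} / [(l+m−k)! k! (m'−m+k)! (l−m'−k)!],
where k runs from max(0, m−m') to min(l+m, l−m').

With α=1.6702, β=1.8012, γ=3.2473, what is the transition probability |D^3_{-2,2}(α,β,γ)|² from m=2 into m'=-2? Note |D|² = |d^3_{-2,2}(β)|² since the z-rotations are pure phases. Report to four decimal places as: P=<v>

P=0.2460

D^3_{-2,2}(1.6702,1.8012,3.2473) = e^{-i·-2·1.6702}·d^3_{-2,2}(1.8012)·e^{-i·2·3.2473}. Compute d first:
c=cos(1.801200/2)=0.621140, s=sin(1.801200/2)=0.783700; N=√[1·120·120·1]=120.000000
k∈{4,5} keeps every argument non-negative
  k=4: (−1)^0·120.0000/(24)·0.6211^2·0.7837^4 = +0.727692
  k=5: (−1)^1·120.0000/(120)·0.6211^0·0.7837^6 = -0.231685
d^3_{-2,2}(1.8012) = +0.727692 -0.231685 = +0.496007
|D^3_{-2,2}|² = |d^3_{-2,2}(β)|² = (+0.496007)² = 0.246023 (the z-rotation phases have unit modulus)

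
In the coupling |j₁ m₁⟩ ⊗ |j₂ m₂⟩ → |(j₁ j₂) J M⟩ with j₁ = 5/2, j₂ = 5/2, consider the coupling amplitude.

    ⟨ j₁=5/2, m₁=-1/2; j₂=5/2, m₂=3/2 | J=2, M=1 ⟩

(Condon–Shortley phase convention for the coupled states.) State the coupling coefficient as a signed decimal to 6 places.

√[5·3!2!2!/8! · 2!3!4!1!3!1!] = √(36/7)
  +(−1)^2/∏(2,1,1,2,1,0)! = 1/4  (running 1/4)
  +(−1)^3/∏(3,0,0,1,2,1)! = -1/12  (running 1/6)
⟨..|..⟩ = √(36/7)·(1/6) = +0.377964

+√(1/7) = +0.377964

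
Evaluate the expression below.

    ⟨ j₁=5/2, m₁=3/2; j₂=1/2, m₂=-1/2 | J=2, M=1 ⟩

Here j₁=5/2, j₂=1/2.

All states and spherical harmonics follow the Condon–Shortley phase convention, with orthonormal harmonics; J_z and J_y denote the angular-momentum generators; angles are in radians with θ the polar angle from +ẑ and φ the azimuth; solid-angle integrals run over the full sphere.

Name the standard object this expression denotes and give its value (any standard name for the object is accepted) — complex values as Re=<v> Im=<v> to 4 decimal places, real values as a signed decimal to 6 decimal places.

This is a Clebsch–Gordan (vector-coupling) coefficient.
j₁+j₂−J=1  J+j₁−j₂=4  J−j₁+j₂=0  j₁+j₂+J+1=6
(j₁±m₁, j₂±m₂, J±M) = (4,1,0,1,3,1)
P² = 24
sum k=0..0:
  [0] +1/6 = 1/6
S = 1/6
C² = P²·S² = 2/3 ; C = +0.816497

Clebsch–Gordan coefficient, +√(2/3) ≈ +0.816497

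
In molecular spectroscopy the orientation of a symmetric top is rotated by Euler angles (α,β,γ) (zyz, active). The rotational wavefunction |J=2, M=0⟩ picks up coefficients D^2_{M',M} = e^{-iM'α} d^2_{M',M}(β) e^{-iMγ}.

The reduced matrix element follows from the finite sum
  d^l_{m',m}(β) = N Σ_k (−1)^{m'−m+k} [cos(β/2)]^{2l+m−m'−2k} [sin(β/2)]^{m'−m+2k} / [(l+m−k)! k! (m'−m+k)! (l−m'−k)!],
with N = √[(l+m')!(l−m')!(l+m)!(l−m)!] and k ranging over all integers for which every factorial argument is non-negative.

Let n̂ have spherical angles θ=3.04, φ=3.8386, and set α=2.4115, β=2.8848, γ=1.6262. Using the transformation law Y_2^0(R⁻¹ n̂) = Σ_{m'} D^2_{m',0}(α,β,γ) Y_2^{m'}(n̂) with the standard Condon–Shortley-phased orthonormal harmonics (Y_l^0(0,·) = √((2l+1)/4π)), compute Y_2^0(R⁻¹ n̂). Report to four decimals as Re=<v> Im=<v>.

Re=0.5674 Im=0.0000

Need the full column D^2_{m',0} for m'=−2..2 at α=2.4115, β=2.8848, γ=1.6262.
cos(β/2)=0.128044, sin(β/2)=0.991769
d^2_{-2,0}: single k=2 term ⇒ +0.039502;  D = +0.004360-0.039260i
d^2_{-1,0}: k∈[1..2] ⇒ +0.005100 -0.305960 = -0.300861;  D = +0.224175-0.200656i
d^2_{0,0}: k∈[0..2] ⇒ +0.000269 -0.064506 +0.967478 = +0.903241;  D = +0.903241+0.000000i
d^2_{1,0}: k∈[0..1] ⇒ -0.005100 +0.305960 = +0.300861;  D = -0.224175-0.200656i
d^2_{2,0}: single k=0 term ⇒ +0.039502;  D = +0.004360+0.039260i
Y_2^{m'}(θ=3.04,φ=3.8386) and Σ D·Y over m':
  (+0.0044-0.0393i)·(+0.0007-0.0039i)  (+0.2242-0.2007i)·(+0.0598-0.0500i)  (+0.9032+0.0000i)·(+0.6211+0.0000i)  (-0.2242-0.2007i)·(-0.0598-0.0500i)  (+0.0044+0.0393i)·(+0.0007+0.0039i)
Y_2^0(R⁻¹ n̂) = +0.567375+0.000000i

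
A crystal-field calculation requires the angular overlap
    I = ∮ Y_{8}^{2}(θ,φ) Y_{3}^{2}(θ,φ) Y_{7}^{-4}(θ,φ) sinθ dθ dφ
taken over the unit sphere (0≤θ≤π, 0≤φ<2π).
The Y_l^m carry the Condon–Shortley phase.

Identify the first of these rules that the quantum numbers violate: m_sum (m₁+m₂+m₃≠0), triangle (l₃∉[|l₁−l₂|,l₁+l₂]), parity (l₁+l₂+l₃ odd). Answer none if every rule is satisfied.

m₁+m₂+m₃ = 2 + 2 − 4 = 0  ✓
triangle: |8−3|=5 ≤ l₃=7 ≤ 8+3=11  ✓
parity: l₁+l₂+l₃ = 18 is even  ✓

none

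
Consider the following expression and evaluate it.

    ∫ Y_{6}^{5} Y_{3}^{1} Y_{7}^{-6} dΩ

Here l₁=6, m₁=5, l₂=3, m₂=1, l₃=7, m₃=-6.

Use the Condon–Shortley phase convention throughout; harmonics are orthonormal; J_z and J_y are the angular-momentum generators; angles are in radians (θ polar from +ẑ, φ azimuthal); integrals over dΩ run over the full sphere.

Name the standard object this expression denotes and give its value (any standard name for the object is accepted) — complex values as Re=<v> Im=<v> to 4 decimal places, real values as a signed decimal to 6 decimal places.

This is a Gaunt coefficient — the integral of a triple product of spherical harmonics over the sphere.
Rules hold: Σm=0, L=16 even, 3≤7≤9.
N = 13·7·15 = 1365
Δ = 2!·10!·4!/17! = 1/2042040
Racah Σ t=0..2: t=0:+1/207360 t=1:−1/57600 t=2:+1/207360 = -1/129600
⇒ 3j(6 3 7; 0 0 0)² = 168/12155, sgn +1
Racah Σ t=0..1: t=0:+1/17418240 t=1:−1/21772800 = 1/87091200
⇒ 3j(6 3 7; 5 1 -6)² = 11/14280, sgn -1
4πI² = N·(3j₀)²·(3jₘ)² = 21/1445
I = -1·√(0.0145329/4π) = -0.03400719

Gaunt coefficient, -0.034007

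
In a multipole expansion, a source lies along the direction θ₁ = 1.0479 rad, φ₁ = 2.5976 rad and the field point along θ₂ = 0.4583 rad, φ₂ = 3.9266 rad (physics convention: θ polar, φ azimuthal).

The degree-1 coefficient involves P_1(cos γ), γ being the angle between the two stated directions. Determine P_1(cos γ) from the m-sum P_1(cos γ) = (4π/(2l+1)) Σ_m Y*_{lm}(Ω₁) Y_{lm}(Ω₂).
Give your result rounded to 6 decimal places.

Term-by-term m-sum for l=1 (normalisation 4π/3 = 4.188790):
  [-1]  conj(Y_{1,-1})(Ω₁) = -0.256120+0.154919i ; Y_{1,-1}(Ω₂) = -0.108127+0.108043i ; Δ = +0.010956-0.044423i
  [+0]  conj(Y_{1,0})(Ω₁) = +0.244004-0.000000i ; Y_{1,0}(Ω₂) = +0.438182+0.000000i ; Δ = +0.106918+0.000000i
  [+1]  conj(Y_{1,1})(Ω₁) = +0.256120+0.154919i ; Y_{1,1}(Ω₂) = +0.108127+0.108043i ; Δ = +0.010956+0.044423i
Total Σ_m = +0.128829+0.000000i. Multiply by 4.188790: +0.539639+0.000000i. P_1(cos γ) = 0.539639

0.539639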